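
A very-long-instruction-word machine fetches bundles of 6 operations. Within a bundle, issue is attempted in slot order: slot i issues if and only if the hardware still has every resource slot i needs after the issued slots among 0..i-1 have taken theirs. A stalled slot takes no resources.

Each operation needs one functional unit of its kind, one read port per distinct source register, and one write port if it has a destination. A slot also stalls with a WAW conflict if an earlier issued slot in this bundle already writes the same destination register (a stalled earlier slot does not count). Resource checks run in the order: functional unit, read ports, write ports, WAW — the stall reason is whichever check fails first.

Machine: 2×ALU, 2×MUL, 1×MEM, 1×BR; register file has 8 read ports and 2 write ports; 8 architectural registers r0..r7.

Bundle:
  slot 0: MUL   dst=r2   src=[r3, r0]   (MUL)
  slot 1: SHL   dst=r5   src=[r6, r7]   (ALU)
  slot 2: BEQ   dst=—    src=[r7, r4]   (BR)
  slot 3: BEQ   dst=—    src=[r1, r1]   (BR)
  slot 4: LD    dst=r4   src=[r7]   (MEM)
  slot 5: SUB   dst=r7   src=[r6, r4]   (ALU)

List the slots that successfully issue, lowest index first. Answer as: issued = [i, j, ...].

issued = [0, 1, 2]

slot 0 (MUL): ISSUE — free A2,Mu1,Ld1,B1 rp6 wp1
slot 1 (ALU): ISSUE — free A1,Mu1,Ld1,B1 rp4 wp0
slot 2 (BR): ISSUE — free A1,Mu1,Ld1,B0 rp2 wp0
slot 3 (BR): stall FU — free A1,Mu1,Ld1,B0 rp2 wp0
slot 4 (MEM): stall WR_PORT — free A1,Mu1,Ld1,B0 rp2 wp0
slot 5 (ALU): stall WR_PORT — free A1,Mu1,Ld1,B0 rp2 wp0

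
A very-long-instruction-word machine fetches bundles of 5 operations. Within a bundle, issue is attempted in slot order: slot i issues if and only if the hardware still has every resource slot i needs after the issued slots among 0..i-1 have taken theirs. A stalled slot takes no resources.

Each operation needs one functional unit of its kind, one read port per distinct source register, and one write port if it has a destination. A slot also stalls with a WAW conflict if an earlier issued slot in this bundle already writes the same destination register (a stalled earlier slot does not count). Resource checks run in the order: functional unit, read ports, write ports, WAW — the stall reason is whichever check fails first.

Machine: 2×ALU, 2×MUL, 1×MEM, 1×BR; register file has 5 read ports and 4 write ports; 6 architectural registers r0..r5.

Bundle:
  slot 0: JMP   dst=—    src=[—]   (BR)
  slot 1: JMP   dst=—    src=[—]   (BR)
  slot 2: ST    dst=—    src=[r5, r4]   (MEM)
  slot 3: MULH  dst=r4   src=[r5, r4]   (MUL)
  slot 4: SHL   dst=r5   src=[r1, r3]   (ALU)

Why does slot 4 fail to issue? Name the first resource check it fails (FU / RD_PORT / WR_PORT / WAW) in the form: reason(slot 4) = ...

#0 BR src=- dispatched  <A:2 Mu:2 Ld:1 B:0 rd:5 wr:4>
#1 BR src=- held:FU  <A:2 Mu:2 Ld:1 B:0 rd:5 wr:4>
#2 MEM src=r5,r4 dispatched  <A:2 Mu:2 Ld:0 B:0 rd:3 wr:4>
#3 MUL src=r5,r4 dispatched  <A:2 Mu:1 Ld:0 B:0 rd:1 wr:3>
#4 ALU src=r1,r3 held:RD_PORT  <A:2 Mu:1 Ld:0 B:0 rd:1 wr:3>

reason(slot 4) = RD_PORT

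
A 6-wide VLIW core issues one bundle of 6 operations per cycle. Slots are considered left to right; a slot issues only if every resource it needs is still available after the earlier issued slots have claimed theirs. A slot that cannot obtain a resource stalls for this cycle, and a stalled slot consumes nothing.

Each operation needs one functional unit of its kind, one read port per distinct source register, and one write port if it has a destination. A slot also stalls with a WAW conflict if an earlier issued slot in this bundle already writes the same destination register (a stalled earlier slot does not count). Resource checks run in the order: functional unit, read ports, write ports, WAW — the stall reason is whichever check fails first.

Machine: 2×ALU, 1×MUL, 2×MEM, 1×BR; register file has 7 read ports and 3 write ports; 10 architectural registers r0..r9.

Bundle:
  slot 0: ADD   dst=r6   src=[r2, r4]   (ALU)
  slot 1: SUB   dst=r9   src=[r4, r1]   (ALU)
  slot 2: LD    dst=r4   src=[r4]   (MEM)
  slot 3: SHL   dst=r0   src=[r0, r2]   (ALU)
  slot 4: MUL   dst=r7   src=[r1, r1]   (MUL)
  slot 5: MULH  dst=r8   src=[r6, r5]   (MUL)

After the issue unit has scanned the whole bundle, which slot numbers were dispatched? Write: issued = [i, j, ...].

issued = [0, 1, 2]

(0) want 1×ALU +2rd +1wr — yes → AL1|MU1|ME2|BR1|rd5|wr2
(1) want 1×ALU +2rd +1wr — yes → AL0|MU1|ME2|BR1|rd3|wr1
(2) want 1×MEM +1rd +1wr — yes → AL0|MU1|ME1|BR1|rd2|wr0
(3) want 1×ALU +2rd +1wr — FU → AL0|MU1|ME1|BR1|rd2|wr0
(4) want 1×MUL +1rd +1wr — WR_PORT → AL0|MU1|ME1|BR1|rd2|wr0
(5) want 1×MUL +2rd +1wr — WR_PORT → AL0|MU1|ME1|BR1|rd2|wr0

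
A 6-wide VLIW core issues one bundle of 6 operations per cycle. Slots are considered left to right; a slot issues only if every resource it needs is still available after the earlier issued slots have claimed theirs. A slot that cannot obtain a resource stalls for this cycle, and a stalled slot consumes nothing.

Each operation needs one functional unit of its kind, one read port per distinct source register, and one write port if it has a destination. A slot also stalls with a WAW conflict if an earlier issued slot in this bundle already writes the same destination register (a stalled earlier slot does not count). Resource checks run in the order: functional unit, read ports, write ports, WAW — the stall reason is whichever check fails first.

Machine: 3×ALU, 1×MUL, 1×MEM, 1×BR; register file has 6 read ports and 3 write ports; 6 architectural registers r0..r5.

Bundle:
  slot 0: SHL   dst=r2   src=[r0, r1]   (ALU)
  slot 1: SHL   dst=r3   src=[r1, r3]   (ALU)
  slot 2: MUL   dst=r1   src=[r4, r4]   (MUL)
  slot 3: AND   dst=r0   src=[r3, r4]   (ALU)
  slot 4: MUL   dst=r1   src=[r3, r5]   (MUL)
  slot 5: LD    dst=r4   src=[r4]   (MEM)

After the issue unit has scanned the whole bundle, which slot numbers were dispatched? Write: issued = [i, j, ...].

(0) want 1×ALU +2rd +1wr — yes → AL2|MU1|ME1|BR1|rd4|wr2
(1) want 1×ALU +2rd +1wr — yes → AL1|MU1|ME1|BR1|rd2|wr1
(2) want 1×MUL +1rd +1wr — yes → AL1|MU0|ME1|BR1|rd1|wr0
(3) want 1×ALU +2rd +1wr — RD_PORT → AL1|MU0|ME1|BR1|rd1|wr0
(4) want 1×MUL +2rd +1wr — FU → AL1|MU0|ME1|BR1|rd1|wr0
(5) want 1×MEM +1rd +1wr — WR_PORT → AL1|MU0|ME1|BR1|rd1|wr0

issued = [0, 1, 2]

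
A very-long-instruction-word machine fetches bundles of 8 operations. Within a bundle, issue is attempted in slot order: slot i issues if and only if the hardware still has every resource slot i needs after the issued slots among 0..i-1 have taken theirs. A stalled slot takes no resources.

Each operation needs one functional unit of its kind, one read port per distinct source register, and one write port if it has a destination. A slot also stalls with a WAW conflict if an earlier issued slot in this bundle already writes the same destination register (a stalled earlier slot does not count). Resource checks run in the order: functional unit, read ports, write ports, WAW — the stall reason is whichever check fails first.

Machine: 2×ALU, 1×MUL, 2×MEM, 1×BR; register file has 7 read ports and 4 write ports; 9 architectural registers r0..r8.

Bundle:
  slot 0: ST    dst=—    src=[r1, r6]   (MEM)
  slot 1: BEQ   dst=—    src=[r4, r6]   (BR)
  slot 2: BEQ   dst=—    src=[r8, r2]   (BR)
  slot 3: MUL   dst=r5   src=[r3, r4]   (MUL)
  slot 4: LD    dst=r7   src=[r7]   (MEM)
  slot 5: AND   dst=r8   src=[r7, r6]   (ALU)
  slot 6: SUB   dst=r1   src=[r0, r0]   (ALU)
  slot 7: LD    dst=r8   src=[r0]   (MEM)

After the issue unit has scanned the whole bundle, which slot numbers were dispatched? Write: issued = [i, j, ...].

issued = [0, 1, 3, 4]

slot 0 (MEM): ISSUE — free A2,Mu1,Ld1,B1 rp5 wp4
slot 1 (BR): ISSUE — free A2,Mu1,Ld1,B0 rp3 wp4
slot 2 (BR): stall FU — free A2,Mu1,Ld1,B0 rp3 wp4
slot 3 (MUL): ISSUE — free A2,Mu0,Ld1,B0 rp1 wp3
slot 4 (MEM): ISSUE — free A2,Mu0,Ld0,B0 rp0 wp2
slot 5 (ALU): stall RD_PORT — free A2,Mu0,Ld0,B0 rp0 wp2
slot 6 (ALU): stall RD_PORT — free A2,Mu0,Ld0,B0 rp0 wp2
slot 7 (MEM): stall FU — free A2,Mu0,Ld0,B0 rp0 wp2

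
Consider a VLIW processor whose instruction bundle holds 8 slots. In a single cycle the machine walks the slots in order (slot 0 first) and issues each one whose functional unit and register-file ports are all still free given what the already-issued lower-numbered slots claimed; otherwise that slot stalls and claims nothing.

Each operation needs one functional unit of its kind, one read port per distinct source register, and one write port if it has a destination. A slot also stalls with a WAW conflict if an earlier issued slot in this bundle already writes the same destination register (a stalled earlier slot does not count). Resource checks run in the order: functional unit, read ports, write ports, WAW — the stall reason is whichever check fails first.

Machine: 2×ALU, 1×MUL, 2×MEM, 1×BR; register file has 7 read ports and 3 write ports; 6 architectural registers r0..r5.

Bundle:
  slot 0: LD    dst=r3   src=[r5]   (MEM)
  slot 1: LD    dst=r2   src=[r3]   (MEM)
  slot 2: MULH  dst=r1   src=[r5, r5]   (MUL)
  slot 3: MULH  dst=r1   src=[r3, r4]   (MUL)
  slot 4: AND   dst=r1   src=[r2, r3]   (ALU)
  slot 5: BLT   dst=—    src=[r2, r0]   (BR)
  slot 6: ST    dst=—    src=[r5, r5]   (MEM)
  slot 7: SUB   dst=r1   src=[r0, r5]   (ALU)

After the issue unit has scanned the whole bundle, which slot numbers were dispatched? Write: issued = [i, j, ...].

issued = [0, 1, 2, 5]

[0] MEM needs rd=1 wr=1: ok; after: ALU=2 MUL=1 MEM=1 BR=1, R=6, W=2
[1] MEM needs rd=1 wr=1: ok; after: ALU=2 MUL=1 MEM=0 BR=1, R=5, W=1
[2] MUL needs rd=1 wr=1: ok; after: ALU=2 MUL=0 MEM=0 BR=1, R=4, W=0
[3] MUL needs rd=2 wr=1: FU; after: ALU=2 MUL=0 MEM=0 BR=1, R=4, W=0
[4] ALU needs rd=2 wr=1: WR_PORT; after: ALU=2 MUL=0 MEM=0 BR=1, R=4, W=0
[5] BR needs rd=2 wr=0: ok; after: ALU=2 MUL=0 MEM=0 BR=0, R=2, W=0
[6] MEM needs rd=1 wr=0: FU; after: ALU=2 MUL=0 MEM=0 BR=0, R=2, W=0
[7] ALU needs rd=2 wr=1: WR_PORT; after: ALU=2 MUL=0 MEM=0 BR=0, R=2, W=0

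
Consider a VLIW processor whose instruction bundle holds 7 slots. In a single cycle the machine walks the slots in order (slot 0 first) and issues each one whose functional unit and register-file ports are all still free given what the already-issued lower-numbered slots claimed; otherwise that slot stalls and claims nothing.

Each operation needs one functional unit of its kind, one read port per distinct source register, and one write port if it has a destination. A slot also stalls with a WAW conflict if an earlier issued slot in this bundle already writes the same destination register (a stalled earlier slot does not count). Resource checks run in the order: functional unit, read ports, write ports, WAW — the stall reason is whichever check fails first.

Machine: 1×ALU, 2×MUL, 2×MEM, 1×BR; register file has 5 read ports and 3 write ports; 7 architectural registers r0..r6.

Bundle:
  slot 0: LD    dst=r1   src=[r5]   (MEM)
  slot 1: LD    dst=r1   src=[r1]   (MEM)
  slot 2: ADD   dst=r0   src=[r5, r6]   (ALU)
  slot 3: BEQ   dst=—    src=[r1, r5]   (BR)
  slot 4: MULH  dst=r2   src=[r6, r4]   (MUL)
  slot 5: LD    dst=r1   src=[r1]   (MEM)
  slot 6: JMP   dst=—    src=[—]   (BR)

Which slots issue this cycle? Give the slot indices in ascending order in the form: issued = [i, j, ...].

issued = [0, 2, 3]

(0) want 1×MEM +1rd +1wr — yes → AL1|MU2|ME1|BR1|rd4|wr2
(1) want 1×MEM +1rd +1wr — WAW → AL1|MU2|ME1|BR1|rd4|wr2
(2) want 1×ALU +2rd +1wr — yes → AL0|MU2|ME1|BR1|rd2|wr1
(3) want 1×BR +2rd +0wr — yes → AL0|MU2|ME1|BR0|rd0|wr1
(4) want 1×MUL +2rd +1wr — RD_PORT → AL0|MU2|ME1|BR0|rd0|wr1
(5) want 1×MEM +1rd +1wr — RD_PORT → AL0|MU2|ME1|BR0|rd0|wr1
(6) want 1×BR +0rd +0wr — FU → AL0|MU2|ME1|BR0|rd0|wr1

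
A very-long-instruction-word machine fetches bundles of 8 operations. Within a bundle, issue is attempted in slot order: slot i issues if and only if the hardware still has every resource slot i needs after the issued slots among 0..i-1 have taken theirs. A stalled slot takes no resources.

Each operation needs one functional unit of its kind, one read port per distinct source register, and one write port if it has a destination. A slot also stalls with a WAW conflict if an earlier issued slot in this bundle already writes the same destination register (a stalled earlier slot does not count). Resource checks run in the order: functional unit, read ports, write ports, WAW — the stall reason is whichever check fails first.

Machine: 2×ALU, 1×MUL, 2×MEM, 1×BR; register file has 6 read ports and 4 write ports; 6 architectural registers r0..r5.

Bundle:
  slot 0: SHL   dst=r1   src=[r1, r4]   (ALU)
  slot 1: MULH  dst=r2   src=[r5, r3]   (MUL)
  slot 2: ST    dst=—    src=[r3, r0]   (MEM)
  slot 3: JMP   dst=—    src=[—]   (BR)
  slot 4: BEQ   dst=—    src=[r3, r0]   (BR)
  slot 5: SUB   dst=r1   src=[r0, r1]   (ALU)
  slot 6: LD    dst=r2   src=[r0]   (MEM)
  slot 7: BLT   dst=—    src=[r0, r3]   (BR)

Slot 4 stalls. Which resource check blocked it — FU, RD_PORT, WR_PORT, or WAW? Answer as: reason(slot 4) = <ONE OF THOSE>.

reason(slot 4) = FU

[0] ALU needs rd=2 wr=1: ok; after: ALU=1 MUL=1 MEM=2 BR=1, R=4, W=3
[1] MUL needs rd=2 wr=1: ok; after: ALU=1 MUL=0 MEM=2 BR=1, R=2, W=2
[2] MEM needs rd=2 wr=0: ok; after: ALU=1 MUL=0 MEM=1 BR=1, R=0, W=2
[3] BR needs rd=0 wr=0: ok; after: ALU=1 MUL=0 MEM=1 BR=0, R=0, W=2
[4] BR needs rd=2 wr=0: FU; after: ALU=1 MUL=0 MEM=1 BR=0, R=0, W=2
[5] ALU needs rd=2 wr=1: RD_PORT; after: ALU=1 MUL=0 MEM=1 BR=0, R=0, W=2
[6] MEM needs rd=1 wr=1: RD_PORT; after: ALU=1 MUL=0 MEM=1 BR=0, R=0, W=2
[7] BR needs rd=2 wr=0: FU; after: ALU=1 MUL=0 MEM=1 BR=0, R=0, W=2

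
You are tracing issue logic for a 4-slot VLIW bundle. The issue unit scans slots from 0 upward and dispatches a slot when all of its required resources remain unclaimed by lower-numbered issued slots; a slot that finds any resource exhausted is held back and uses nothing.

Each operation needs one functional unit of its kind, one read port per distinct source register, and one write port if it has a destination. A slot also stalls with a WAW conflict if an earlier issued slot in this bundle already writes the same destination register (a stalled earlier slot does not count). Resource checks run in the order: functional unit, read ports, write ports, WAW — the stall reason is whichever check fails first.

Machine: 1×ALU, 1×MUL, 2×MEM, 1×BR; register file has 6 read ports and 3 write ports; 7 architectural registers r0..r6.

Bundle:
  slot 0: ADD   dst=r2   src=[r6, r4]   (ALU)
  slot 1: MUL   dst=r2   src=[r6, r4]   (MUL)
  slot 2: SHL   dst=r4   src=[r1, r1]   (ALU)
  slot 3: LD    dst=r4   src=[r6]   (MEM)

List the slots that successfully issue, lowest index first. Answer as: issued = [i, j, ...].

(0) want 1×ALU +2rd +1wr — yes → AL0|MU1|ME2|BR1|rd4|wr2
(1) want 1×MUL +2rd +1wr — WAW → AL0|MU1|ME2|BR1|rd4|wr2
(2) want 1×ALU +1rd +1wr — FU → AL0|MU1|ME2|BR1|rd4|wr2
(3) want 1×MEM +1rd +1wr — yes → AL0|MU1|ME1|BR1|rd3|wr1

issued = [0, 3]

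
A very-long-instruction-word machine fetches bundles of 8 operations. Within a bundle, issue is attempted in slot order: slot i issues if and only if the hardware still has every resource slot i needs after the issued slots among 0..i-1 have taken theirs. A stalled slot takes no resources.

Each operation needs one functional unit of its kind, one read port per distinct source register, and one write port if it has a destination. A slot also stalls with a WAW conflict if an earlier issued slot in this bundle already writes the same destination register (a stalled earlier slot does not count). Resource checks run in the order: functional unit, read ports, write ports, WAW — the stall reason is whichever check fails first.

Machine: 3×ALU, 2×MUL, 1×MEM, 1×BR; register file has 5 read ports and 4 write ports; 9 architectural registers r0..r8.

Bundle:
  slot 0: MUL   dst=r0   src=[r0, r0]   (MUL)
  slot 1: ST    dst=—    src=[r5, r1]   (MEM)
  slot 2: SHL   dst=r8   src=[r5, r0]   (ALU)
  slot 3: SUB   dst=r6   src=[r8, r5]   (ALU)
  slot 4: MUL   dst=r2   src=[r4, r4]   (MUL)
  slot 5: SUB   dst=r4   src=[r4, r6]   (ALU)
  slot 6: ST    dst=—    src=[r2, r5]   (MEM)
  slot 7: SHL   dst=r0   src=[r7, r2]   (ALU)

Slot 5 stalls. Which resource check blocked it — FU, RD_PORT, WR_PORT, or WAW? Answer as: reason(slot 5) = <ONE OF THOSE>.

reason(slot 5) = RD_PORT

[0] MUL needs rd=1 wr=1: ok; after: ALU=3 MUL=1 MEM=1 BR=1, R=4, W=3
[1] MEM needs rd=2 wr=0: ok; after: ALU=3 MUL=1 MEM=0 BR=1, R=2, W=3
[2] ALU needs rd=2 wr=1: ok; after: ALU=2 MUL=1 MEM=0 BR=1, R=0, W=2
[3] ALU needs rd=2 wr=1: RD_PORT; after: ALU=2 MUL=1 MEM=0 BR=1, R=0, W=2
[4] MUL needs rd=1 wr=1: RD_PORT; after: ALU=2 MUL=1 MEM=0 BR=1, R=0, W=2
[5] ALU needs rd=2 wr=1: RD_PORT; after: ALU=2 MUL=1 MEM=0 BR=1, R=0, W=2
[6] MEM needs rd=2 wr=0: FU; after: ALU=2 MUL=1 MEM=0 BR=1, R=0, W=2
[7] ALU needs rd=2 wr=1: RD_PORT; after: ALU=2 MUL=1 MEM=0 BR=1, R=0, W=2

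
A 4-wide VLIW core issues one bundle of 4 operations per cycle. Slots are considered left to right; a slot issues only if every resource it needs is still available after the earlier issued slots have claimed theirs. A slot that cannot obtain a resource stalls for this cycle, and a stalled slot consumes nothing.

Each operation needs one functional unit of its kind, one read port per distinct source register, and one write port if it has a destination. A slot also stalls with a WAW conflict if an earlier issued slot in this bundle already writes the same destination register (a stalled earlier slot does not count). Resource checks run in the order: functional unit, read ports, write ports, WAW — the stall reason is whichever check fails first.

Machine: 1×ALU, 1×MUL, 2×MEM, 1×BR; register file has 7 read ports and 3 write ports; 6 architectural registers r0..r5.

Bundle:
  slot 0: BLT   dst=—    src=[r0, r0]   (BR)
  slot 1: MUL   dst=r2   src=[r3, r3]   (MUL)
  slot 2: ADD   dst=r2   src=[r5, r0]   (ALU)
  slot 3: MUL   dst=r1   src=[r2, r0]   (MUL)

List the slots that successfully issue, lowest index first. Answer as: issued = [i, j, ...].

(0) want 1×BR +1rd +0wr — yes → AL1|MU1|ME2|BR0|rd6|wr3
(1) want 1×MUL +1rd +1wr — yes → AL1|MU0|ME2|BR0|rd5|wr2
(2) want 1×ALU +2rd +1wr — WAW → AL1|MU0|ME2|BR0|rd5|wr2
(3) want 1×MUL +2rd +1wr — FU → AL1|MU0|ME2|BR0|rd5|wr2

issued = [0, 1]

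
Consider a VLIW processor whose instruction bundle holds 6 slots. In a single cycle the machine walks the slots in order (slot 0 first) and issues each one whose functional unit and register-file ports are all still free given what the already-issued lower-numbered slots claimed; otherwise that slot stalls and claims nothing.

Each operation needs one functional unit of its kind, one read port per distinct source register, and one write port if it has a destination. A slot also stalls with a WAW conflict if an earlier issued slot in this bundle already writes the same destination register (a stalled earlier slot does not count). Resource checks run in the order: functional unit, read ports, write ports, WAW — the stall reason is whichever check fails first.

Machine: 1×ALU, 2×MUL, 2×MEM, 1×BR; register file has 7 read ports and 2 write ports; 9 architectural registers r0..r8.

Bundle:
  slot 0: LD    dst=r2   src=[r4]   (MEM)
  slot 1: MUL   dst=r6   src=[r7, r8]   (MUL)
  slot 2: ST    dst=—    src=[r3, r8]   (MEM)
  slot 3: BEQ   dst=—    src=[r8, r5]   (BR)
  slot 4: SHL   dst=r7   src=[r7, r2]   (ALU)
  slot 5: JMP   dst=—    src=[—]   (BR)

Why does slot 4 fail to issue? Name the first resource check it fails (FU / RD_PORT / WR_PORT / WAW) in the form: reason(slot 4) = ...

reason(slot 4) = RD_PORT

(0) want 1×MEM +1rd +1wr — yes → AL1|MU2|ME1|BR1|rd6|wr1
(1) want 1×MUL +2rd +1wr — yes → AL1|MU1|ME1|BR1|rd4|wr0
(2) want 1×MEM +2rd +0wr — yes → AL1|MU1|ME0|BR1|rd2|wr0
(3) want 1×BR +2rd +0wr — yes → AL1|MU1|ME0|BR0|rd0|wr0
(4) want 1×ALU +2rd +1wr — RD_PORT → AL1|MU1|ME0|BR0|rd0|wr0
(5) want 1×BR +0rd +0wr — FU → AL1|MU1|ME0|BR0|rd0|wr0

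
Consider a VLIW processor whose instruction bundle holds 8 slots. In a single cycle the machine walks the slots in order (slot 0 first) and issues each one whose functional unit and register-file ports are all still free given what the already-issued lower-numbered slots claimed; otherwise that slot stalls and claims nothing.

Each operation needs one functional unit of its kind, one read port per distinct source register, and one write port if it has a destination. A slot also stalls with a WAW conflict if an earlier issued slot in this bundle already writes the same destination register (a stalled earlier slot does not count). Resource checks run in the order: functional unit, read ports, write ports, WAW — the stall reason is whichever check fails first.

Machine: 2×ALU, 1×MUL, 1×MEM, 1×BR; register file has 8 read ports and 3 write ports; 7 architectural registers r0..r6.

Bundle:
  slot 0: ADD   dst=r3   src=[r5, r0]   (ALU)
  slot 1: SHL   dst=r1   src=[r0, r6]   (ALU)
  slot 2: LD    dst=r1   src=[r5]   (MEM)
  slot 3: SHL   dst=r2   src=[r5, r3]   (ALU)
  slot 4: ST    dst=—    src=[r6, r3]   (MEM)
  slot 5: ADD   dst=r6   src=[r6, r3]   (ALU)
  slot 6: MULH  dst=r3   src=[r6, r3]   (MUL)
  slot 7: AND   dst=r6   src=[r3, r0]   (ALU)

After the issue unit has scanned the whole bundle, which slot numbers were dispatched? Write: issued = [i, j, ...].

  0. ALU→r3 ⇒ go  {1A/1Mu/1Ld/1B | 6r 2w}
  1. ALU→r1 ⇒ go  {0A/1Mu/1Ld/1B | 4r 1w}
  2. MEM→r1 ⇒ no(WAW)  {0A/1Mu/1Ld/1B | 4r 1w}
  3. ALU→r2 ⇒ no(FU)  {0A/1Mu/1Ld/1B | 4r 1w}
  4. MEM ⇒ go  {0A/1Mu/0Ld/1B | 2r 1w}
  5. ALU→r6 ⇒ no(FU)  {0A/1Mu/0Ld/1B | 2r 1w}
  6. MUL→r3 ⇒ no(WAW)  {0A/1Mu/0Ld/1B | 2r 1w}
  7. ALU→r6 ⇒ no(FU)  {0A/1Mu/0Ld/1B | 2r 1w}

issued = [0, 1, 4]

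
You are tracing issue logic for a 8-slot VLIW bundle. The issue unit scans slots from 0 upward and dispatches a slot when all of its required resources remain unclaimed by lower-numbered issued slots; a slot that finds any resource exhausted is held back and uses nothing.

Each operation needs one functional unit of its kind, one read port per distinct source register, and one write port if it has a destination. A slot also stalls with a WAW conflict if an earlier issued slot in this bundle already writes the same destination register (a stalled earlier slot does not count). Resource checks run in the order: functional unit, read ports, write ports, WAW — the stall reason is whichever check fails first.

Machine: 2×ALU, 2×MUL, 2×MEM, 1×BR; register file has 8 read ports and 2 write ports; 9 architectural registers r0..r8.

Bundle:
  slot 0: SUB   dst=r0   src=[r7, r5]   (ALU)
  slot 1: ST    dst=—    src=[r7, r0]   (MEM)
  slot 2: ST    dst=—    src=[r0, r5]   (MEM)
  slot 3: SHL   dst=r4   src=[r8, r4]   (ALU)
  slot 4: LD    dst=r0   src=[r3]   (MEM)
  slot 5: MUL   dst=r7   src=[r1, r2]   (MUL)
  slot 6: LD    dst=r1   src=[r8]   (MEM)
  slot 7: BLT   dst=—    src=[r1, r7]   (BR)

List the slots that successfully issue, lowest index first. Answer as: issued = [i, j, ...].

[0] ALU needs rd=2 wr=1: ok; after: ALU=1 MUL=2 MEM=2 BR=1, R=6, W=1
[1] MEM needs rd=2 wr=0: ok; after: ALU=1 MUL=2 MEM=1 BR=1, R=4, W=1
[2] MEM needs rd=2 wr=0: ok; after: ALU=1 MUL=2 MEM=0 BR=1, R=2, W=1
[3] ALU needs rd=2 wr=1: ok; after: ALU=0 MUL=2 MEM=0 BR=1, R=0, W=0
[4] MEM needs rd=1 wr=1: FU; after: ALU=0 MUL=2 MEM=0 BR=1, R=0, W=0
[5] MUL needs rd=2 wr=1: RD_PORT; after: ALU=0 MUL=2 MEM=0 BR=1, R=0, W=0
[6] MEM needs rd=1 wr=1: FU; after: ALU=0 MUL=2 MEM=0 BR=1, R=0, W=0
[7] BR needs rd=2 wr=0: RD_PORT; after: ALU=0 MUL=2 MEM=0 BR=1, R=0, W=0

issued = [0, 1, 2, 3]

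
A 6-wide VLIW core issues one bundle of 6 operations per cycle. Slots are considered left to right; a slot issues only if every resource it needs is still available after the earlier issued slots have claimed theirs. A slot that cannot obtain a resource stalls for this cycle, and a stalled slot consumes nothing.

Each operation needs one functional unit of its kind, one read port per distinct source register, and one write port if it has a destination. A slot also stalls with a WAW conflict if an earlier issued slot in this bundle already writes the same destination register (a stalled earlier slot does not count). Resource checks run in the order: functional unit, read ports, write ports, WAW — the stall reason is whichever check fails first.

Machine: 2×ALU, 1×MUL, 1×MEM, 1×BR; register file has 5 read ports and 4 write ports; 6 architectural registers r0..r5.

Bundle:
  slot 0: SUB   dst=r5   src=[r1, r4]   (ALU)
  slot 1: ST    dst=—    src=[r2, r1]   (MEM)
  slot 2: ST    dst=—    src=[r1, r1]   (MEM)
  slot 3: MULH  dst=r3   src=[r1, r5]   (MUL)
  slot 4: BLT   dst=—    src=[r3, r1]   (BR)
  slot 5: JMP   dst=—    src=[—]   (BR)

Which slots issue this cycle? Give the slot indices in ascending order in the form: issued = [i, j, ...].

issued = [0, 1, 5]

slot 0 (ALU): ISSUE — free A1,Mu1,Ld1,B1 rp3 wp3
slot 1 (MEM): ISSUE — free A1,Mu1,Ld0,B1 rp1 wp3
slot 2 (MEM): stall FU — free A1,Mu1,Ld0,B1 rp1 wp3
slot 3 (MUL): stall RD_PORT — free A1,Mu1,Ld0,B1 rp1 wp3
slot 4 (BR): stall RD_PORT — free A1,Mu1,Ld0,B1 rp1 wp3
slot 5 (BR): ISSUE — free A1,Mu1,Ld0,B0 rp1 wp3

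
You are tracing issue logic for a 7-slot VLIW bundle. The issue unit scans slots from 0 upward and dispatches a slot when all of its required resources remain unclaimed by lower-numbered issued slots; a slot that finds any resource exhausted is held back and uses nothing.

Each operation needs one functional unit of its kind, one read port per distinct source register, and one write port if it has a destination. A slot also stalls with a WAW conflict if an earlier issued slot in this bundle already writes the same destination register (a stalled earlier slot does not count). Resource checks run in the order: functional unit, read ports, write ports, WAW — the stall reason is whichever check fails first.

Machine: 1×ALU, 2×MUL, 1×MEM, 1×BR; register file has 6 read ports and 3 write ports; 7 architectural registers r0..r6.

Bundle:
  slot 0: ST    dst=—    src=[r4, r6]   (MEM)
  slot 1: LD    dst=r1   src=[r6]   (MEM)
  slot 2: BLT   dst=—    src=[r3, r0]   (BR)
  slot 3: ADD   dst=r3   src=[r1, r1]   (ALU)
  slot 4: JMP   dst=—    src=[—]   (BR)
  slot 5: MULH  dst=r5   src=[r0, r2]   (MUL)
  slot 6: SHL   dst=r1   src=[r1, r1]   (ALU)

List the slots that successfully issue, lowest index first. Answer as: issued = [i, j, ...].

slot 0 (MEM): ISSUE — free A1,Mu2,Ld0,B1 rp4 wp3
slot 1 (MEM): stall FU — free A1,Mu2,Ld0,B1 rp4 wp3
slot 2 (BR): ISSUE — free A1,Mu2,Ld0,B0 rp2 wp3
slot 3 (ALU): ISSUE — free A0,Mu2,Ld0,B0 rp1 wp2
slot 4 (BR): stall FU — free A0,Mu2,Ld0,B0 rp1 wp2
slot 5 (MUL): stall RD_PORT — free A0,Mu2,Ld0,B0 rp1 wp2
slot 6 (ALU): stall FU — free A0,Mu2,Ld0,B0 rp1 wp2

issued = [0, 2, 3]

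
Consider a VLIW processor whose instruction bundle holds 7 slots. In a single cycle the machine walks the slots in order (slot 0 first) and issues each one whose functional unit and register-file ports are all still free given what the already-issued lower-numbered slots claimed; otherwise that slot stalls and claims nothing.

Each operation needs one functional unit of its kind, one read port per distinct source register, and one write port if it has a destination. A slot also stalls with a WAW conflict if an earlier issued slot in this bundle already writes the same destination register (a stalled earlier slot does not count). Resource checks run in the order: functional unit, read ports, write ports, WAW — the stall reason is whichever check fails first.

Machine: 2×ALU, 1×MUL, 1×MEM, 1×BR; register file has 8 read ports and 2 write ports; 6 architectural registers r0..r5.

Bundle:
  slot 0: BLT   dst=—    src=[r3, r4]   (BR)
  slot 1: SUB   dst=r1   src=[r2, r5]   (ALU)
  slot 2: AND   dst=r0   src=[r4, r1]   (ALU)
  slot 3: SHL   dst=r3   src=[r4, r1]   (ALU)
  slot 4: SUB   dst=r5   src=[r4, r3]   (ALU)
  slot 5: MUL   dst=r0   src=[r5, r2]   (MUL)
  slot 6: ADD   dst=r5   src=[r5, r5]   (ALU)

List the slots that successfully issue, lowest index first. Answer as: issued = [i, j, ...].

#0 BR src=r3,r4 dispatched  <A:2 Mu:1 Ld:1 B:0 rd:6 wr:2>
#1 ALU src=r2,r5 dispatched  <A:1 Mu:1 Ld:1 B:0 rd:4 wr:1>
#2 ALU src=r4,r1 dispatched  <A:0 Mu:1 Ld:1 B:0 rd:2 wr:0>
#3 ALU src=r4,r1 held:FU  <A:0 Mu:1 Ld:1 B:0 rd:2 wr:0>
#4 ALU src=r4,r3 held:FU  <A:0 Mu:1 Ld:1 B:0 rd:2 wr:0>
#5 MUL src=r5,r2 held:WR_PORT  <A:0 Mu:1 Ld:1 B:0 rd:2 wr:0>
#6 ALU src=r5,r5 held:FU  <A:0 Mu:1 Ld:1 B:0 rd:2 wr:0>

issued = [0, 1, 2]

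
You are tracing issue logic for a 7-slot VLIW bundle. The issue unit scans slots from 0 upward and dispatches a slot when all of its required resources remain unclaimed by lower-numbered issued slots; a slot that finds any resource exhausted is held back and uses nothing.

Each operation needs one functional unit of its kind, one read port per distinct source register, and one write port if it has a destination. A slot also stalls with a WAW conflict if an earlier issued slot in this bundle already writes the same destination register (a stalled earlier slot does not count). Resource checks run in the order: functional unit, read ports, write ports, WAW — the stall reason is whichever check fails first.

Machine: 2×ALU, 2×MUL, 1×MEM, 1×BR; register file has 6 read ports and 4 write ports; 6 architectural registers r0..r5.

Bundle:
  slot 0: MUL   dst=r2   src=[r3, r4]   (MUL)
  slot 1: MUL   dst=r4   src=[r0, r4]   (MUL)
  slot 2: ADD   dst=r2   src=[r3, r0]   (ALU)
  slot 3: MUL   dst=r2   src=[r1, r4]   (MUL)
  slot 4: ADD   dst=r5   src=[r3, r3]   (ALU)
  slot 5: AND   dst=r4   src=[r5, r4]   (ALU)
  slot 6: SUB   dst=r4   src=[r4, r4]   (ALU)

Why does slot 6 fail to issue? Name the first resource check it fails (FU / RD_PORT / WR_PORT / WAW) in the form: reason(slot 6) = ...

#0 MUL src=r3,r4 dispatched  <A:2 Mu:1 Ld:1 B:1 rd:4 wr:3>
#1 MUL src=r0,r4 dispatched  <A:2 Mu:0 Ld:1 B:1 rd:2 wr:2>
#2 ALU src=r3,r0 held:WAW  <A:2 Mu:0 Ld:1 B:1 rd:2 wr:2>
#3 MUL src=r1,r4 held:FU  <A:2 Mu:0 Ld:1 B:1 rd:2 wr:2>
#4 ALU src=r3,r3 dispatched  <A:1 Mu:0 Ld:1 B:1 rd:1 wr:1>
#5 ALU src=r5,r4 held:RD_PORT  <A:1 Mu:0 Ld:1 B:1 rd:1 wr:1>
#6 ALU src=r4,r4 held:WAW  <A:1 Mu:0 Ld:1 B:1 rd:1 wr:1>

reason(slot 6) = WAW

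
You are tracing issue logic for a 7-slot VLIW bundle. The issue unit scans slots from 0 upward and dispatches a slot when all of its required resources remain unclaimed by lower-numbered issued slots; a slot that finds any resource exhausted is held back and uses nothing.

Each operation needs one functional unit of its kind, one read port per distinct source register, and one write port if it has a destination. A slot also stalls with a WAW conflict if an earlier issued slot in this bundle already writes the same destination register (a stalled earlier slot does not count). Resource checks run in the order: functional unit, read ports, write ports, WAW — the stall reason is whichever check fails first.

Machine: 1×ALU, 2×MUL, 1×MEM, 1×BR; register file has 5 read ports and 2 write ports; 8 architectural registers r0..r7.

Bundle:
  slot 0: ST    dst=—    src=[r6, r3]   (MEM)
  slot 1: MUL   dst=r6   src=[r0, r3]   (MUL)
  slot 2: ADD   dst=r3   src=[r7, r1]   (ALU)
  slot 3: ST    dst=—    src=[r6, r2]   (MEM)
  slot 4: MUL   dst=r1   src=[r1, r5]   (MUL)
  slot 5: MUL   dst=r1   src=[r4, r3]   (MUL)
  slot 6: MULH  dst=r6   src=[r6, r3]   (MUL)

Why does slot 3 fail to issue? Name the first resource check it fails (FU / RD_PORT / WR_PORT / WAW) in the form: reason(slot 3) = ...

(0) want 1×MEM +2rd +0wr — yes → AL1|MU2|ME0|BR1|rd3|wr2
(1) want 1×MUL +2rd +1wr — yes → AL1|MU1|ME0|BR1|rd1|wr1
(2) want 1×ALU +2rd +1wr — RD_PORT → AL1|MU1|ME0|BR1|rd1|wr1
(3) want 1×MEM +2rd +0wr — FU → AL1|MU1|ME0|BR1|rd1|wr1
(4) want 1×MUL +2rd +1wr — RD_PORT → AL1|MU1|ME0|BR1|rd1|wr1
(5) want 1×MUL +2rd +1wr — RD_PORT → AL1|MU1|ME0|BR1|rd1|wr1
(6) want 1×MUL +2rd +1wr — RD_PORT → AL1|MU1|ME0|BR1|rd1|wr1

reason(slot 3) = FU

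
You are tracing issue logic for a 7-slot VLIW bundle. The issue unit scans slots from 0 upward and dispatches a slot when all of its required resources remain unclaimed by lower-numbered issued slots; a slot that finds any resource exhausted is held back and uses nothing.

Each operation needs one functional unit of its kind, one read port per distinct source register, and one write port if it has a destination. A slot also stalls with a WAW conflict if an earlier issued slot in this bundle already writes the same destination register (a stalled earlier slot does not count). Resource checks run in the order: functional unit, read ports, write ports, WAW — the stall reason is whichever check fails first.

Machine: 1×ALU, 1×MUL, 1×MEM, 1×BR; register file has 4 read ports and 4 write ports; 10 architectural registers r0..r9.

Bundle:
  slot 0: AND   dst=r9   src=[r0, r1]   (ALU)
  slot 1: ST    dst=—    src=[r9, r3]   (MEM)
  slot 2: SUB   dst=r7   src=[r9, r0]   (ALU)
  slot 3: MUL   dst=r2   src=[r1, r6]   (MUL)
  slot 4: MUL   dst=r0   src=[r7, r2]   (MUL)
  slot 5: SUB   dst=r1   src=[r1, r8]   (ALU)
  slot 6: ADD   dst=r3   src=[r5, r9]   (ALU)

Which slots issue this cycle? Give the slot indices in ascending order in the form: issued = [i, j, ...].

  0. ALU→r9 ⇒ go  {0A/1Mu/1Ld/1B | 2r 3w}
  1. MEM ⇒ go  {0A/1Mu/0Ld/1B | 0r 3w}
  2. ALU→r7 ⇒ no(FU)  {0A/1Mu/0Ld/1B | 0r 3w}
  3. MUL→r2 ⇒ no(RD_PORT)  {0A/1Mu/0Ld/1B | 0r 3w}
  4. MUL→r0 ⇒ no(RD_PORT)  {0A/1Mu/0Ld/1B | 0r 3w}
  5. ALU→r1 ⇒ no(FU)  {0A/1Mu/0Ld/1B | 0r 3w}
  6. ALU→r3 ⇒ no(FU)  {0A/1Mu/0Ld/1B | 0r 3w}

issued = [0, 1]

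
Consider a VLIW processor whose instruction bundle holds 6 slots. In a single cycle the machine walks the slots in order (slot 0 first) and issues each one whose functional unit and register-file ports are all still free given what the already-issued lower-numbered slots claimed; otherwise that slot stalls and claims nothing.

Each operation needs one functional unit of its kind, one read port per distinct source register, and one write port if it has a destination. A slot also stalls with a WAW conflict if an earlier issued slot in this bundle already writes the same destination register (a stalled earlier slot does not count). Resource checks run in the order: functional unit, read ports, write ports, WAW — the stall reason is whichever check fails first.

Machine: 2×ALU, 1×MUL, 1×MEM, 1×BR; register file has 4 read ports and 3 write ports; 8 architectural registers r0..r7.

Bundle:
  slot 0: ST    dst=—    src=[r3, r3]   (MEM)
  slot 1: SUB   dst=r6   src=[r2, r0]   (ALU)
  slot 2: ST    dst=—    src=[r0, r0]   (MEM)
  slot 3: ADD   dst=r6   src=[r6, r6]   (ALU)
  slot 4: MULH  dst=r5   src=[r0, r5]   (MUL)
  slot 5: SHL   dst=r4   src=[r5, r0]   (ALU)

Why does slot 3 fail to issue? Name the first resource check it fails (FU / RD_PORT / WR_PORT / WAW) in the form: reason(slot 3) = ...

reason(slot 3) = WAW

(0) want 1×MEM +1rd +0wr — yes → AL2|MU1|ME0|BR1|rd3|wr3
(1) want 1×ALU +2rd +1wr — yes → AL1|MU1|ME0|BR1|rd1|wr2
(2) want 1×MEM +1rd +0wr — FU → AL1|MU1|ME0|BR1|rd1|wr2
(3) want 1×ALU +1rd +1wr — WAW → AL1|MU1|ME0|BR1|rd1|wr2
(4) want 1×MUL +2rd +1wr — RD_PORT → AL1|MU1|ME0|BR1|rd1|wr2
(5) want 1×ALU +2rd +1wr — RD_PORT → AL1|MU1|ME0|BR1|rd1|wr2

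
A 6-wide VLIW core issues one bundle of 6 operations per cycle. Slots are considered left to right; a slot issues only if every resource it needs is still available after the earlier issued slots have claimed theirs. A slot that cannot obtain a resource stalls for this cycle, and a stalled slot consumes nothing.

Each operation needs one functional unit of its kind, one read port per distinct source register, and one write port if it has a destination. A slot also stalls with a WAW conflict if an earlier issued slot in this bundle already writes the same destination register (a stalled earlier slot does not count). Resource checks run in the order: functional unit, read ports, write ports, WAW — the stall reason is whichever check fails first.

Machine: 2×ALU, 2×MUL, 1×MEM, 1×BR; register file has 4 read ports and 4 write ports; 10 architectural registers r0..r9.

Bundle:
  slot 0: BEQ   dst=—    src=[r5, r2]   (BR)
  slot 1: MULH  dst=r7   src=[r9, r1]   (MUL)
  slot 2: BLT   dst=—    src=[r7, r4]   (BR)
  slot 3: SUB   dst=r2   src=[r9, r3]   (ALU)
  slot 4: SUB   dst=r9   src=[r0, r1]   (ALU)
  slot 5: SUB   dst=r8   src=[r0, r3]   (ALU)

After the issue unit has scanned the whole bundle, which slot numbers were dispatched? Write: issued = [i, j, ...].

#0 BR src=r5,r2 dispatched  <A:2 Mu:2 Ld:1 B:0 rd:2 wr:4>
#1 MUL src=r9,r1 dispatched  <A:2 Mu:1 Ld:1 B:0 rd:0 wr:3>
#2 BR src=r7,r4 held:FU  <A:2 Mu:1 Ld:1 B:0 rd:0 wr:3>
#3 ALU src=r9,r3 held:RD_PORT  <A:2 Mu:1 Ld:1 B:0 rd:0 wr:3>
#4 ALU src=r0,r1 held:RD_PORT  <A:2 Mu:1 Ld:1 B:0 rd:0 wr:3>
#5 ALU src=r0,r3 held:RD_PORT  <A:2 Mu:1 Ld:1 B:0 rd:0 wr:3>

issued = [0, 1]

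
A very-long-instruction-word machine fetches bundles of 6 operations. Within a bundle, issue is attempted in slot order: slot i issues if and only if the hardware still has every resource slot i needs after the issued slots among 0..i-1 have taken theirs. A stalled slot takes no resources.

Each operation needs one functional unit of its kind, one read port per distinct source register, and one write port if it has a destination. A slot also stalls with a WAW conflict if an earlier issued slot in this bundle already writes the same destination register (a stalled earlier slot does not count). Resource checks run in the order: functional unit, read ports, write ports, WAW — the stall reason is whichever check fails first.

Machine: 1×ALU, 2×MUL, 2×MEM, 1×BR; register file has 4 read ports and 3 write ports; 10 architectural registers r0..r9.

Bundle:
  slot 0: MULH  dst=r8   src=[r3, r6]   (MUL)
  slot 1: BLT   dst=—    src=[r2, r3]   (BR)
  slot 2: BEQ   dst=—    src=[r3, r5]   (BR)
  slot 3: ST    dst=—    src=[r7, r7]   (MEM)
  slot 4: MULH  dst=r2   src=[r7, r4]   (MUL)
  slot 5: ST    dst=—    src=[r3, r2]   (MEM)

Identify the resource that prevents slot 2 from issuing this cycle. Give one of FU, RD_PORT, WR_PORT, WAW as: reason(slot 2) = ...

reason(slot 2) = FU

slot 0 (MUL): ISSUE — free A1,Mu1,Ld2,B1 rp2 wp2
slot 1 (BR): ISSUE — free A1,Mu1,Ld2,B0 rp0 wp2
slot 2 (BR): stall FU — free A1,Mu1,Ld2,B0 rp0 wp2
slot 3 (MEM): stall RD_PORT — free A1,Mu1,Ld2,B0 rp0 wp2
slot 4 (MUL): stall RD_PORT — free A1,Mu1,Ld2,B0 rp0 wp2
slot 5 (MEM): stall RD_PORT — free A1,Mu1,Ld2,B0 rp0 wp2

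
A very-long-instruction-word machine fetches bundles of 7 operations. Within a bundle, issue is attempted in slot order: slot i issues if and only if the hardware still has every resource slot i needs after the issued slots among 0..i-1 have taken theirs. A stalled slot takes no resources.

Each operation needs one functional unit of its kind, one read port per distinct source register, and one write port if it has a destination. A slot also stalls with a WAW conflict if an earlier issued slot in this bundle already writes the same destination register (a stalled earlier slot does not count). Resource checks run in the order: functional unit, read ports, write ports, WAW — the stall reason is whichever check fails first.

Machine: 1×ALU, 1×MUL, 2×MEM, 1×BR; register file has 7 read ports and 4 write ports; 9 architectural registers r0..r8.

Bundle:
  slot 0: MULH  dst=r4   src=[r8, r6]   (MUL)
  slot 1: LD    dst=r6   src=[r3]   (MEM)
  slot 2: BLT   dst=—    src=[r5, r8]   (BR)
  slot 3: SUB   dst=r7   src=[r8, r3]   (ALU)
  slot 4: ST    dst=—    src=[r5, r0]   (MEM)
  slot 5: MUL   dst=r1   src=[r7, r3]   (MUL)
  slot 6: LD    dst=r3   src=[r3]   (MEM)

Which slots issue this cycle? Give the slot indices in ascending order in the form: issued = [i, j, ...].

issued = [0, 1, 2, 3]

(0) want 1×MUL +2rd +1wr — yes → AL1|MU0|ME2|BR1|rd5|wr3
(1) want 1×MEM +1rd +1wr — yes → AL1|MU0|ME1|BR1|rd4|wr2
(2) want 1×BR +2rd +0wr — yes → AL1|MU0|ME1|BR0|rd2|wr2
(3) want 1×ALU +2rd +1wr — yes → AL0|MU0|ME1|BR0|rd0|wr1
(4) want 1×MEM +2rd +0wr — RD_PORT → AL0|MU0|ME1|BR0|rd0|wr1
(5) want 1×MUL +2rd +1wr — FU → AL0|MU0|ME1|BR0|rd0|wr1
(6) want 1×MEM +1rd +1wr — RD_PORT → AL0|MU0|ME1|BR0|rd0|wr1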